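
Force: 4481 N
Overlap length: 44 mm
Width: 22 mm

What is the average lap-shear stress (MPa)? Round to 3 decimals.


Average shear stress = F / (overlap * width)
= 4481 / (44 * 22)
= 4.629 MPa

4.629


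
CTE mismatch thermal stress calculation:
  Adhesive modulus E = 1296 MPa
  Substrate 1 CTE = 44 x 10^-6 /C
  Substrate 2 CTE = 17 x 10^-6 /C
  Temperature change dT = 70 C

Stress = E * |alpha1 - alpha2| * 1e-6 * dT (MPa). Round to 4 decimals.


delta_alpha = |44 - 17| = 27 x 10^-6/C
Stress = 1296 * 27e-6 * 70
= 2.4494 MPa

2.4494


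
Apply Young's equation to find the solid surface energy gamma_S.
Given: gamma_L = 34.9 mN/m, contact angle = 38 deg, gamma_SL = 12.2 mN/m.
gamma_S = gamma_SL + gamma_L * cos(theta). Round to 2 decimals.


theta_rad = 38 * pi/180 = 0.663225
gamma_S = 12.2 + 34.9 * cos(0.663225)
= 39.70 mN/m

39.70


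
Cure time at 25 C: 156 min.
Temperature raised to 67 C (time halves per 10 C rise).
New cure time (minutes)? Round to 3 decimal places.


Acceleration factor = 2^(42/10) = 18.3792
New time = 156 / 18.3792 = 8.488 min

8.488


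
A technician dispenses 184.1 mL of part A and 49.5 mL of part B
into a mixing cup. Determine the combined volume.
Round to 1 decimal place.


Combined volume = 184.1 + 49.5
= 233.6 mL

233.6


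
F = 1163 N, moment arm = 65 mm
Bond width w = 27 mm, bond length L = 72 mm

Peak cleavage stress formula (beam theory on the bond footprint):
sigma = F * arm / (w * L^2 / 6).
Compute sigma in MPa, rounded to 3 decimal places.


sigma = (1163 * 65) / (27 * 5184 / 6)
= 75595 * 6 / 139968
= 453570 / 139968
= 3.241 MPa

3.241


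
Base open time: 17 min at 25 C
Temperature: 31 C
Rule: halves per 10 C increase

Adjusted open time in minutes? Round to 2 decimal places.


Acceleration = 2^((31-25)/10) = 1.5157
Open time = 17 / 1.5157 = 11.22 min

11.22


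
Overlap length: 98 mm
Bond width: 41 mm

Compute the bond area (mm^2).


Bond area = 98 * 41 = 4018 mm^2

4018


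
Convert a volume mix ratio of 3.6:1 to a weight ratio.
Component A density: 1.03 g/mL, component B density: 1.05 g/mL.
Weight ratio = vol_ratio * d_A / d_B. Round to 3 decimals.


= 3.6 * 1.03 / 1.05 = 3.531

3.531


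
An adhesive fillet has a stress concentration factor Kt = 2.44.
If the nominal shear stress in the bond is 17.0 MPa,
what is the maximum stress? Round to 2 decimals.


Max stress = 17.0 * 2.44 = 41.48 MPa

41.48


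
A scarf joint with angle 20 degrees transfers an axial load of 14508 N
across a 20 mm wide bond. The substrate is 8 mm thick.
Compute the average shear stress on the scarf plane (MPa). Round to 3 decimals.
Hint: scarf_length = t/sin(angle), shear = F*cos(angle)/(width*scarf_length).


scarf_length = 8 / sin(20 deg) = 23.3904 mm
cos(20 deg) = 0.939693
shear stress = 14508 * 0.939693 / (20 * 23.3904)
= 29.142 MPa

29.142


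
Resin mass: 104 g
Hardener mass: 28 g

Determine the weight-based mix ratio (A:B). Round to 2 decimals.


Ratio = 104 / 28 = 3.71

3.71


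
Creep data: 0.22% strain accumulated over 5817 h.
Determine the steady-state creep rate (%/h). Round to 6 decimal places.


Rate = 0.22 / 5817 = 0.000038 %/h

0.000038


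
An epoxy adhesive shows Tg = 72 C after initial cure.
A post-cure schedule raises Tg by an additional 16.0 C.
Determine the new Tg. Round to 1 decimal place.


New Tg = 72 + 16.0
= 88.0 C

88.0


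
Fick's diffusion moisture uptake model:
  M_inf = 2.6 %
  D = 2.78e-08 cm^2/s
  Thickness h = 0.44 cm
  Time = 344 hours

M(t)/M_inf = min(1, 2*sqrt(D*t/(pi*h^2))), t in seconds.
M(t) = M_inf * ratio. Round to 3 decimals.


t_sec = 344 * 3600 = 1238400
ratio = 2*sqrt(2.78e-08*1238400/(pi*0.44^2))
= min(1, 0.475834)
= 0.475834
M(t) = 2.6 * 0.475834 = 1.237 %

1.237


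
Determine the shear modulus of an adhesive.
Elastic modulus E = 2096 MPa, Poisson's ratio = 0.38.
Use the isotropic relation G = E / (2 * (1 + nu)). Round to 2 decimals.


G = 2096 / (2*(1+0.38)) = 2096 / 2.76
= 759.42 MPa

759.42


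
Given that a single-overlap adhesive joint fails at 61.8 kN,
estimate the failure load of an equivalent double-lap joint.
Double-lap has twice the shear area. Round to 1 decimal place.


Double-lap factor = 2
Expected load = 61.8 * 2 = 123.6 kN

123.6


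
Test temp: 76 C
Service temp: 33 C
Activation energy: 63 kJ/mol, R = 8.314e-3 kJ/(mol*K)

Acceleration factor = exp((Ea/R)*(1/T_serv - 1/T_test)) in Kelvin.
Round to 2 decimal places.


AF = exp((63/0.008314)*(1/306.15 - 1/349.15))
= 21.08

21.08


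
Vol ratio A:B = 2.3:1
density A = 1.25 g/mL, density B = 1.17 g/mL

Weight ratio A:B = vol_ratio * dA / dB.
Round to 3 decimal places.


Weight ratio = 2.3 * 1.25 / 1.17
= 2.457

2.457


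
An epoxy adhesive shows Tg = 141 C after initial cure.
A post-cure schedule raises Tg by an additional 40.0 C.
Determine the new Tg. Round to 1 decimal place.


New Tg = 141 + 40.0
= 181.0 C

181.0


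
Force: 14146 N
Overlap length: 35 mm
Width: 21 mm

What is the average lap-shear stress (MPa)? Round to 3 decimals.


Average shear stress = F / (overlap * width)
= 14146 / (35 * 21)
= 19.246 MPa

19.246


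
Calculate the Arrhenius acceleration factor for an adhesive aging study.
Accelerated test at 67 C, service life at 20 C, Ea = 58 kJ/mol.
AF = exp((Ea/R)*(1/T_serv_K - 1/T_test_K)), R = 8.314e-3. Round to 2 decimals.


T_test = 340.15 K, T_serv = 293.15 K
Ea/R = 58 / 0.008314 = 6976.18
AF = exp(6976.18 * (1/293.15 - 1/340.15))
= 26.79

26.79


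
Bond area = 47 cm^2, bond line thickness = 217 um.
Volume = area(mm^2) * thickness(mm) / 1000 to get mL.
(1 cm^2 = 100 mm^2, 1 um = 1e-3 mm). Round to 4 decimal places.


area_mm2 = 47 * 100 = 4700
blt_mm = 217 * 1e-3 = 0.217
vol_mm3 = 4700 * 0.217 = 1019.9
vol_mL = 1019.9 / 1000 = 1.0199 mL

1.0199


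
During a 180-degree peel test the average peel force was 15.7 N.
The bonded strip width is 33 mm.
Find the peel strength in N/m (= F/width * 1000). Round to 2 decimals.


Peel strength = F/width * 1000
= 15.7 / 33 * 1000
= 475.76 N/m

475.76


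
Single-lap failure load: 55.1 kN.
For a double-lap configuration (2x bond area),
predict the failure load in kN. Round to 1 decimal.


Failure load = 55.1 * 2 = 110.2 kN

110.2


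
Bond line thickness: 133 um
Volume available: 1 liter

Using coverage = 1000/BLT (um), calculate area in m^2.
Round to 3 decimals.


1 L = 1e6 mm^3, thickness = 133 um = 0.133 mm
Area = 1e6 / 0.133 mm^2 = (1e6 / 0.133) / 1e6 m^2 = 1000 / 133 m^2
= 7.519 m^2

7.519


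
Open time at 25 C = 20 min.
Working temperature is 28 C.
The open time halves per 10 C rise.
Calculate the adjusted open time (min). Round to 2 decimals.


factor = 2^((28 - 25) / 10) = 1.2311
ot = 20 / 1.2311 = 16.25 min

16.25


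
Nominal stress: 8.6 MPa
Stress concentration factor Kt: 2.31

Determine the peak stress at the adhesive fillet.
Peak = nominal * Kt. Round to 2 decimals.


Peak stress = 8.6 * 2.31
= 19.87 MPa

19.87


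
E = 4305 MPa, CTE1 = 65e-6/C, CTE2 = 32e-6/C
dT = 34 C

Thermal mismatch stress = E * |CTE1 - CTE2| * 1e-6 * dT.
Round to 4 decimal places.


= 4305 * 33e-6 * 34
= 4.8302 MPa

4.8302


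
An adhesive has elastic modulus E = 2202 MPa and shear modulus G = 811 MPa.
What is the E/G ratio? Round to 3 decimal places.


E/G = 2202 / 811 = 2.715

2.715


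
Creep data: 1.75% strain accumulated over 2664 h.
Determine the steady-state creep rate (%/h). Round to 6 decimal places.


Rate = 1.75 / 2664 = 0.000657 %/h

0.000657


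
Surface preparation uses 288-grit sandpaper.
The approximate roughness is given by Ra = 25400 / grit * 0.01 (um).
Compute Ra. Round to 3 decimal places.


Ra = 25400 / 288 * 0.01
= 254 / 288
= 0.882 um

0.882


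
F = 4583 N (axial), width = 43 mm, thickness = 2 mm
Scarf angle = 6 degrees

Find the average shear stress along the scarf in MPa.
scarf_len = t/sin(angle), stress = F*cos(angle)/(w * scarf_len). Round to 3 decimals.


scarf_len = 2/sin(6 deg) = 19.1335
cos(6 deg) = 0.994522
stress = 4583*0.994522/(43*19.1335) = 5.540 MPa

5.540


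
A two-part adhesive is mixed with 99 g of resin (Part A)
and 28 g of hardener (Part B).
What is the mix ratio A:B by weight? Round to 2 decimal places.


Mix ratio = mass_A / mass_B
= 99 / 28
= 3.54

3.54


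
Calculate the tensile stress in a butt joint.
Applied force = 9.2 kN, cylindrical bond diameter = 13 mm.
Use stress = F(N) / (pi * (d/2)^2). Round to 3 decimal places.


A = pi * 6.5^2 = 132.7323 mm^2
sigma = 9200.0 / 132.7323 = 69.312 MPa

69.312


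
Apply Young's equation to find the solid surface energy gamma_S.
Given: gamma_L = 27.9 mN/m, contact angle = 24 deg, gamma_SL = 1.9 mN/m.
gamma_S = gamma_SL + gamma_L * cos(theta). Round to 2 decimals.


theta_rad = 24 * pi/180 = 0.418879
gamma_S = 1.9 + 27.9 * cos(0.418879)
= 27.39 mN/m

27.39


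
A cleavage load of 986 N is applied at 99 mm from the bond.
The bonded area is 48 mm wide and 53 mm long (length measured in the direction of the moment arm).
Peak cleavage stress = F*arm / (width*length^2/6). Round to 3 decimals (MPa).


Moment = 986 * 99 = 97614 N*mm
Section modulus = 48 * 2809 / 6 = 134832 / 6 mm^3
Stress = 97614 / (134832 / 6) = 585684 / 134832
= 4.344 MPa

4.344


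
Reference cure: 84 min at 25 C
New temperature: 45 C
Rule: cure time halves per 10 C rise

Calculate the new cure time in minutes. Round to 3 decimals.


factor = 2^((45-25)/10) = 4.0000
t_new = 84 / 4.0000 = 21.000 min

21.000


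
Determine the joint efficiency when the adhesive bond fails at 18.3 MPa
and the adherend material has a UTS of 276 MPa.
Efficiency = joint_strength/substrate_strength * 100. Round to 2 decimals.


Joint efficiency = 18.3 / 276 * 100
= 6.63%

6.63


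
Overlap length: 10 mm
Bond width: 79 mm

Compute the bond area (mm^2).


Bond area = 10 * 79 = 790 mm^2

790


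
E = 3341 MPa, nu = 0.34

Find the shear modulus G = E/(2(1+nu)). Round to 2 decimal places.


G = 3341 / (2 * 1.34)
= 1246.64 MPa

1246.64


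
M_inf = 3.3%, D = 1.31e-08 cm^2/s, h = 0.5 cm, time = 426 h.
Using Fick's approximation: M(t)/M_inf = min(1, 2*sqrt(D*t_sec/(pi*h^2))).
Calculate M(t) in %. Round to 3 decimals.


t = 1533600 s
ratio = min(1, 2*sqrt(1.31e-08*1533600/(pi*0.2500)))
= 0.319872
M(t) = 3.3 * 0.319872 = 1.056%

1.056


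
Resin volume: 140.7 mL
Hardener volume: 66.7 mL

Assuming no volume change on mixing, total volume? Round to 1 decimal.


V_total = 140.7 + 66.7 = 207.4 mL

207.4


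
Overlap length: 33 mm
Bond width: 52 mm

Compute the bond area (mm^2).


Bond area = 33 * 52 = 1716 mm^2

1716


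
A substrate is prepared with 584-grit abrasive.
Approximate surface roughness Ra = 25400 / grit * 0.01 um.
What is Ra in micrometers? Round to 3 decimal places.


Ra = 25400 / 584 * 0.01 = 0.435 um

0.435


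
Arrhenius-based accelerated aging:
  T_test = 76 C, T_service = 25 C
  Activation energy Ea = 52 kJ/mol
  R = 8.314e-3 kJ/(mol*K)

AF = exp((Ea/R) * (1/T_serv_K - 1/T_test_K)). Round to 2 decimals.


T_test_K = 349.15, T_serv_K = 298.15
AF = exp((52/8.314e-3) * (1/298.15 - 1/349.15))
= 21.42

21.42


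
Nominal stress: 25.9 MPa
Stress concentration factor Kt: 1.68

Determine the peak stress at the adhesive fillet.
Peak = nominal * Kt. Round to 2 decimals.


Peak stress = 25.9 * 1.68
= 43.51 MPa

43.51


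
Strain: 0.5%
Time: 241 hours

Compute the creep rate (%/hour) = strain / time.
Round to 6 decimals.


Creep rate = 0.5 / 241
= 0.002075 %/h

0.002075


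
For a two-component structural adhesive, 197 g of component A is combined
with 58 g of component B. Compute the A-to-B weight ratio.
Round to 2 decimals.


Weight ratio A:B = 197 / 58
= 3.40

3.40


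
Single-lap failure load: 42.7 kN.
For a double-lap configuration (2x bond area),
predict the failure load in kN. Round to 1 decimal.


Failure load = 42.7 * 2 = 85.4 kN

85.4


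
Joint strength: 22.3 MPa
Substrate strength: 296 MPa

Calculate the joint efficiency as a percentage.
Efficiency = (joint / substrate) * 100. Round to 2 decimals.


Efficiency = (22.3 / 296) * 100 = 7.53%

7.53


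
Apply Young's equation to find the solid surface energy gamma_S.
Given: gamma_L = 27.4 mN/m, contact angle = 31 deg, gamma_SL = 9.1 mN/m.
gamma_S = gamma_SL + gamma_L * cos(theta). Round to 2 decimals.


theta_rad = 31 * pi/180 = 0.541052
gamma_S = 9.1 + 27.4 * cos(0.541052)
= 32.59 mN/m

32.59


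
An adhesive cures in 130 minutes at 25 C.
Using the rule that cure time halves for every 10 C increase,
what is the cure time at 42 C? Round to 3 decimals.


Factor = 2^((42 - 25) / 10) = 3.2490
Cure time = 130 / 3.2490
= 40.012 minutes

40.012


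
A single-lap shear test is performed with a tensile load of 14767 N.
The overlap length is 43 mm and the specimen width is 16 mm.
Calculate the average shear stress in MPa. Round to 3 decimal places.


Shear stress = F / (overlap * width)
= 14767 / (43 * 16)
= 14767 / 688
= 21.464 MPa

21.464


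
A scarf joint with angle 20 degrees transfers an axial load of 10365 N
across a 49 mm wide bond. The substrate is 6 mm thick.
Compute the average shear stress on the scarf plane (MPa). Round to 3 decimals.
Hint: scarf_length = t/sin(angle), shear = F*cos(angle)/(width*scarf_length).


scarf_length = 6 / sin(20 deg) = 17.5428 mm
cos(20 deg) = 0.939693
shear stress = 10365 * 0.939693 / (49 * 17.5428)
= 11.331 MPa

11.331


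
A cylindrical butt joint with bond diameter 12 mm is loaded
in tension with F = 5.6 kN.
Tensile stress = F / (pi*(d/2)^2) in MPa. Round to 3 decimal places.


Area = pi * (12/2)^2 = 113.0973 mm^2
Stress = 5.6*1000 / 113.0973
= 49.515 MPa

49.515


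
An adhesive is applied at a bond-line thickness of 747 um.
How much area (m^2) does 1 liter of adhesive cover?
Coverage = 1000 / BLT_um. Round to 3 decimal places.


Coverage = 1000 / 747 = 1.339 m^2

1.339


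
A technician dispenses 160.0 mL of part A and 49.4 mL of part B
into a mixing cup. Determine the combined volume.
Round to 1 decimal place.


Combined volume = 160.0 + 49.4
= 209.4 mL

209.4


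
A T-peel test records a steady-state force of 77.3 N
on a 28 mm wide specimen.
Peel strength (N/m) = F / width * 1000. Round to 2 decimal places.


Peel strength = 77.3 / 28 * 1000
= 2760.71 N/m

2760.71


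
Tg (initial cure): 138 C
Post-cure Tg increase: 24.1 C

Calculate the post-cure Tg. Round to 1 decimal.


Post-cure Tg = 138 + 24.1 = 162.1 C

162.1


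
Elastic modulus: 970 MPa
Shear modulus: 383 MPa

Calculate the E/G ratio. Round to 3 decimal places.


E / G = 970 / 383 = 2.533

2.533


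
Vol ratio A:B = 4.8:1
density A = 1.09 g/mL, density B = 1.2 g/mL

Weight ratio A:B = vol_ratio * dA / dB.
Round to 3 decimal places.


Weight ratio = 4.8 * 1.09 / 1.2
= 4.360

4.360


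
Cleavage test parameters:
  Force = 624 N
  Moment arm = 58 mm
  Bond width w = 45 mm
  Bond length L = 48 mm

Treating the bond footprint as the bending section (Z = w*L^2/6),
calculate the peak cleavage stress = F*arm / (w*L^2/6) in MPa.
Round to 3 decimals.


M = 624 * 58 = 36192 N*mm
Z = 45 * 48^2 / 6 = 103680 / 6 mm^3
sigma = M / Z = 6 * 36192 / 103680 = 217152 / 103680
= 2.094 MPa

2.094


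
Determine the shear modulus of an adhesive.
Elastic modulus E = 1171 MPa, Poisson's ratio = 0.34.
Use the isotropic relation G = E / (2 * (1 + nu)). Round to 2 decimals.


G = 1171 / (2*(1+0.34)) = 1171 / 2.68
= 436.94 MPa

436.94


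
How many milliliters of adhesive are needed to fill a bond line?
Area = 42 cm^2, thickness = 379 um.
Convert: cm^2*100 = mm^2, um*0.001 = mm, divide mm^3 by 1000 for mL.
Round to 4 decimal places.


= (42 * 100) * (379 * 0.001) / 1000
= 1.5918 mL

1.5918


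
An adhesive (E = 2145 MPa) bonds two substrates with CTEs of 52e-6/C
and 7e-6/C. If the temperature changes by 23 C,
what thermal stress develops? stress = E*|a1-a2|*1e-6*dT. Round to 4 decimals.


Stress = 2145 * |52 - 7| * 1e-6 * 23
= 2.2201 MPa

2.2201


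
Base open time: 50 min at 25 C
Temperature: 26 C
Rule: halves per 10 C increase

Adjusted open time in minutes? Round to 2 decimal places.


Acceleration = 2^((26-25)/10) = 1.0718
Open time = 50 / 1.0718 = 46.65 min

46.65


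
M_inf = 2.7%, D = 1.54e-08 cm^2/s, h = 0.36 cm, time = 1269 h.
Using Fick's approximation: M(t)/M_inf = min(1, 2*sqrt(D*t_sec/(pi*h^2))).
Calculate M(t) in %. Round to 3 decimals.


t = 4568400 s
ratio = min(1, 2*sqrt(1.54e-08*4568400/(pi*0.1296)))
= 0.831371
M(t) = 2.7 * 0.831371 = 2.245%

2.245


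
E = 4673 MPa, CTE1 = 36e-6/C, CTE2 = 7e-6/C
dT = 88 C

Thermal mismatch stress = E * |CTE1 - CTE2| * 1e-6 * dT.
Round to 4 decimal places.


= 4673 * 29e-6 * 88
= 11.9255 MPa

11.9255


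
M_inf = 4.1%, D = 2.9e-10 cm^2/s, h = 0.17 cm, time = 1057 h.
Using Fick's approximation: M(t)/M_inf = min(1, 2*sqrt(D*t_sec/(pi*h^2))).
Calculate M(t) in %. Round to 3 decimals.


t = 3805200 s
ratio = min(1, 2*sqrt(2.9e-10*3805200/(pi*0.0289)))
= 0.220493
M(t) = 4.1 * 0.220493 = 0.904%

0.904


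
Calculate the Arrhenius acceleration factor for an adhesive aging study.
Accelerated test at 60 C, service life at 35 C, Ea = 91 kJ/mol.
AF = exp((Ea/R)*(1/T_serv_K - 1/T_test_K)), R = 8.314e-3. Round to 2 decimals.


T_test = 333.15 K, T_serv = 308.15 K
Ea/R = 91 / 0.008314 = 10945.39
AF = exp(10945.39 * (1/308.15 - 1/333.15))
= 14.37

14.37


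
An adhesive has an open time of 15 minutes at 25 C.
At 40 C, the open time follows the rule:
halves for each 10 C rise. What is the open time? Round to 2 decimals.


Factor = 2^((40-25)/10) = 2.8284
Open time = 15 / 2.8284 = 5.30 min

5.30


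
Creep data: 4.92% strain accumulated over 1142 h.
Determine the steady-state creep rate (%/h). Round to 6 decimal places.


Rate = 4.92 / 1142 = 0.004308 %/h

0.004308


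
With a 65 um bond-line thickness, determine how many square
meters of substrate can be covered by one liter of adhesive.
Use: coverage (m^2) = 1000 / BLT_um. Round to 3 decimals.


Coverage = 1000 / 65 = 15.385 m^2

15.385


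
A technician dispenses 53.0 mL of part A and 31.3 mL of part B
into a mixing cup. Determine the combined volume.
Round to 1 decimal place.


Combined volume = 53.0 + 31.3
= 84.3 mL

84.3


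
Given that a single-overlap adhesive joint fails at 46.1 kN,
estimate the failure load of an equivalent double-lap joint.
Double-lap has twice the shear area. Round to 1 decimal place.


Double-lap factor = 2
Expected load = 46.1 * 2 = 92.2 kN

92.2


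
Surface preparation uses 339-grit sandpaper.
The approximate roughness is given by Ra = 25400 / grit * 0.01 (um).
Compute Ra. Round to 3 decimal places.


Ra = 25400 / 339 * 0.01
= 254 / 339
= 0.749 um

0.749


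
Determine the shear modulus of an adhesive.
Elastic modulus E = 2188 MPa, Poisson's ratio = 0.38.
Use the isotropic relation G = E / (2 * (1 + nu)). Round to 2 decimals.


G = 2188 / (2*(1+0.38)) = 2188 / 2.76
= 792.75 MPa

792.75


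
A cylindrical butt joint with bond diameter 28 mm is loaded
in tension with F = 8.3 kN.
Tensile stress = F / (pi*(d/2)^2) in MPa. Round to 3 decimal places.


Area = pi * (28/2)^2 = 615.7522 mm^2
Stress = 8.3*1000 / 615.7522
= 13.479 MPa

13.479


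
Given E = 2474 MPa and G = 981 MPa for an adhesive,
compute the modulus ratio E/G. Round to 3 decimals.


E/G ratio = 2474 / 981 = 2.522

2.522


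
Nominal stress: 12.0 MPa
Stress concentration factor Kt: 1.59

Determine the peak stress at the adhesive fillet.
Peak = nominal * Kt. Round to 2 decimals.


Peak stress = 12.0 * 1.59
= 19.08 MPa

19.08


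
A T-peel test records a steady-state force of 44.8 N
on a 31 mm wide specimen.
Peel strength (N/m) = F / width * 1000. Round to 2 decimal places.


Peel strength = 44.8 / 31 * 1000
= 1445.16 N/m

1445.16


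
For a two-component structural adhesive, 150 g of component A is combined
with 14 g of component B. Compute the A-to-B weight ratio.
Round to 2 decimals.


Weight ratio A:B = 150 / 14
= 10.71

10.71


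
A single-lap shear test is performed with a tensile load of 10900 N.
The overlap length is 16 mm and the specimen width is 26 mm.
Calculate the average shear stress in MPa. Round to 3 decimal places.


Shear stress = F / (overlap * width)
= 10900 / (16 * 26)
= 10900 / 416
= 26.202 MPa

26.202


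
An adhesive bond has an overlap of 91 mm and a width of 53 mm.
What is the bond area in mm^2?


Bond area = overlap * width
= 91 * 53
= 4823 mm^2

4823


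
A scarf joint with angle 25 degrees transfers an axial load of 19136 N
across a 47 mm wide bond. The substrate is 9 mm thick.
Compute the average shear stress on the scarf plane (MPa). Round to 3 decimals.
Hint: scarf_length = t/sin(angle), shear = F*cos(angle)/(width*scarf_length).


scarf_length = 9 / sin(25 deg) = 21.2958 mm
cos(25 deg) = 0.906308
shear stress = 19136 * 0.906308 / (47 * 21.2958)
= 17.327 MPa

17.327


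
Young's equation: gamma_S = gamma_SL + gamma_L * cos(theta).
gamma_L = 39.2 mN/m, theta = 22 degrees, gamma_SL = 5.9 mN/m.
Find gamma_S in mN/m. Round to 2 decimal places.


cos(22 deg) = 0.927184
gamma_S = 5.9 + 39.2 * 0.927184
= 42.25 mN/m

42.25


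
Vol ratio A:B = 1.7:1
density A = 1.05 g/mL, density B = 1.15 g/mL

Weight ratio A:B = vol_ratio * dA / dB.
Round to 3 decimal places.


Weight ratio = 1.7 * 1.05 / 1.15
= 1.552

1.552


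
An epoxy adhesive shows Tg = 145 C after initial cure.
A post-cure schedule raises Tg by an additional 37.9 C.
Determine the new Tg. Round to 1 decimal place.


New Tg = 145 + 37.9
= 182.9 C

182.9


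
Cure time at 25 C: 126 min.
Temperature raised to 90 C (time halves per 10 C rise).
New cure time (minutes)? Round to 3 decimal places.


Acceleration factor = 2^(65/10) = 90.5097
New time = 126 / 90.5097 = 1.392 min

1.392


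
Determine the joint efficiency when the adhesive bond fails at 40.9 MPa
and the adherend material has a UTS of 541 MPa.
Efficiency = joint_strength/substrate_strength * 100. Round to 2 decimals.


Joint efficiency = 40.9 / 541 * 100
= 7.56%

7.56


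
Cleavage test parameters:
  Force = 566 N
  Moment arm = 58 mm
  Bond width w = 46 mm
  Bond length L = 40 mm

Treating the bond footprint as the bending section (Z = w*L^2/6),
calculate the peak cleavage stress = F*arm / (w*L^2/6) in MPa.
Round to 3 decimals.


M = 566 * 58 = 32828 N*mm
Z = 46 * 40^2 / 6 = 73600 / 6 mm^3
sigma = M / Z = 6 * 32828 / 73600 = 196968 / 73600
= 2.676 MPa

2.676


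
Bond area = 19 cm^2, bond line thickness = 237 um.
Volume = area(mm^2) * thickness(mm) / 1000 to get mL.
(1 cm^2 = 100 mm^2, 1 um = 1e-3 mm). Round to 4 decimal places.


area_mm2 = 19 * 100 = 1900
blt_mm = 237 * 1e-3 = 0.237
vol_mm3 = 1900 * 0.237 = 450.3
vol_mL = 450.3 / 1000 = 0.4503 mL

0.4503


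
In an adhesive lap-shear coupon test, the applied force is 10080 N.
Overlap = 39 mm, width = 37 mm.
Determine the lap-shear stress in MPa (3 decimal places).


stress = F / (overlap * width)
= 10080 / (39 * 37)
= 6.985 MPa

6.985


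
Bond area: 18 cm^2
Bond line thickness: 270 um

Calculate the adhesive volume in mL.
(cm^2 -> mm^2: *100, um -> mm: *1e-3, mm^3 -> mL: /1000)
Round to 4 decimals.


V = 18*100 * 270*1e-3 / 1000
= 0.4860 mL

0.4860


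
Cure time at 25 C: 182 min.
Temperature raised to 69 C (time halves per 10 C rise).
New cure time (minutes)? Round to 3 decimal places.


Acceleration factor = 2^(44/10) = 21.1121
New time = 182 / 21.1121 = 8.621 min

8.621


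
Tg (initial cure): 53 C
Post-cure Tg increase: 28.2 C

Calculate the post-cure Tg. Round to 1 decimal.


Post-cure Tg = 53 + 28.2 = 81.2 C

81.2


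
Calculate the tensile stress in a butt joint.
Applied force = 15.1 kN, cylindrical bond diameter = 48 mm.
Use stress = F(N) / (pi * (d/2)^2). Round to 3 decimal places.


A = pi * 24.0^2 = 1809.5574 mm^2
sigma = 15100.0 / 1809.5574 = 8.345 MPa

8.345


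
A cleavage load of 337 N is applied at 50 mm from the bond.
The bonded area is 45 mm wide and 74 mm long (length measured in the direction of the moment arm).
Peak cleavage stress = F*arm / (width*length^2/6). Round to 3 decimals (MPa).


Moment = 337 * 50 = 16850 N*mm
Section modulus = 45 * 5476 / 6 = 246420 / 6 mm^3
Stress = 16850 / (246420 / 6) = 101100 / 246420
= 0.410 MPa

0.410


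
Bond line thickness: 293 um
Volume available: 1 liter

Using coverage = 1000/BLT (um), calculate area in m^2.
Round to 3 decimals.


1 L = 1e6 mm^3, thickness = 293 um = 0.293 mm
Area = 1e6 / 0.293 mm^2 = (1e6 / 0.293) / 1e6 m^2 = 1000 / 293 m^2
= 3.413 m^2

3.413


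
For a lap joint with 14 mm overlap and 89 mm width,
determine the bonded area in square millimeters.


Area = 14 * 89 = 1246 mm^2

1246


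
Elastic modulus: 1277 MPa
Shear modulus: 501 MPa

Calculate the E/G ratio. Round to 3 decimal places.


E / G = 1277 / 501 = 2.549

2.549


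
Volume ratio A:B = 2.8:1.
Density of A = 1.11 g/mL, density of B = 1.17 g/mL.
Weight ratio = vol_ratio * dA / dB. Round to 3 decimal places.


Wt ratio = 2.8 * 1.11 / 1.17
= 2.656

2.656


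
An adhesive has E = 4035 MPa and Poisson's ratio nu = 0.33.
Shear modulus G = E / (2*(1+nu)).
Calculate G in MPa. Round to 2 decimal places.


G = 4035 / (2*(1+0.33))
= 4035 / 2.66
= 1516.92 MPa

1516.92


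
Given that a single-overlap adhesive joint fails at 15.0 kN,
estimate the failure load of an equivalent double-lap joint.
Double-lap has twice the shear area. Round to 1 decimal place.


Double-lap factor = 2
Expected load = 15.0 * 2 = 30.0 kN

30.0


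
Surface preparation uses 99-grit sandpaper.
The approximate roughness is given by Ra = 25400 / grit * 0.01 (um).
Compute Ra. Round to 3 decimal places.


Ra = 25400 / 99 * 0.01
= 254 / 99
= 2.566 um

2.566


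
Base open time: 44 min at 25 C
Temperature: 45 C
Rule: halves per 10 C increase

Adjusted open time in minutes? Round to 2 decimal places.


Acceleration = 2^((45-25)/10) = 4.0000
Open time = 44 / 4.0000 = 11.00 min

11.00


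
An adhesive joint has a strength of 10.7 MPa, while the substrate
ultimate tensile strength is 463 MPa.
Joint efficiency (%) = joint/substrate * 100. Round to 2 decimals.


Efficiency = 10.7 / 463 * 100
= 2.31%

2.31


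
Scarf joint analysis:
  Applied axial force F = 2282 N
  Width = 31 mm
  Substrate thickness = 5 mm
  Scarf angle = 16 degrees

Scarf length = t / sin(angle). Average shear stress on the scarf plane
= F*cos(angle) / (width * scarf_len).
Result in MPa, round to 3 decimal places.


Scarf length = 5 / sin(16 deg) = 18.1398 mm
cos(16 deg) = 0.961262
Shear = 2282 * 0.961262 / (31 * 18.1398)
= 3.901 MPa

3.901


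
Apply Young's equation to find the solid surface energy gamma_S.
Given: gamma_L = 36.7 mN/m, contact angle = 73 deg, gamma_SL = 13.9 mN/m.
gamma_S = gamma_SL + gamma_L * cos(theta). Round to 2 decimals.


theta_rad = 73 * pi/180 = 1.274090
gamma_S = 13.9 + 36.7 * cos(1.274090)
= 24.63 mN/m

24.63


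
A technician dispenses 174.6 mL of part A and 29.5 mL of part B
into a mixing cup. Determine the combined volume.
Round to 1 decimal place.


Combined volume = 174.6 + 29.5
= 204.1 mL

204.1


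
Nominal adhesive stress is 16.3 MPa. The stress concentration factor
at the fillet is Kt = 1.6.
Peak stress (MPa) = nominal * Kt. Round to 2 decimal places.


Peak = 16.3 * 1.6 = 26.08 MPa

26.08


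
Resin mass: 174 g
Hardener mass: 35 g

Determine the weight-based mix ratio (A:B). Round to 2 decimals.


Ratio = 174 / 35 = 4.97

4.97


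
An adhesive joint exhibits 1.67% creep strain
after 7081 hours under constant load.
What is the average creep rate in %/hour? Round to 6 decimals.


Creep rate = strain / time
= 1.67 / 7081
= 0.000236 %/h

0.000236


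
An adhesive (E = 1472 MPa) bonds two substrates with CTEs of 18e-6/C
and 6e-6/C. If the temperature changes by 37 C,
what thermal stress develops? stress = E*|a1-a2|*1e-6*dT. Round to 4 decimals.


Stress = 1472 * |18 - 6| * 1e-6 * 37
= 0.6536 MPa

0.6536


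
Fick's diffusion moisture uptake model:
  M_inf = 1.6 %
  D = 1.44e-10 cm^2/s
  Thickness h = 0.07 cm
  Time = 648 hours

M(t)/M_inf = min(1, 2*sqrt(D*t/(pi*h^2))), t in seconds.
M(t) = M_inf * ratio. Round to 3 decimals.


t_sec = 648 * 3600 = 2332800
ratio = 2*sqrt(1.44e-10*2332800/(pi*0.07^2))
= min(1, 0.295445)
= 0.295445
M(t) = 1.6 * 0.295445 = 0.473 %

0.473


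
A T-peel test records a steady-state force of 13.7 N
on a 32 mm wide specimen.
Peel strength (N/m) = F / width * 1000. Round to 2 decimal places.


Peel strength = 13.7 / 32 * 1000
= 428.13 N/m

428.13


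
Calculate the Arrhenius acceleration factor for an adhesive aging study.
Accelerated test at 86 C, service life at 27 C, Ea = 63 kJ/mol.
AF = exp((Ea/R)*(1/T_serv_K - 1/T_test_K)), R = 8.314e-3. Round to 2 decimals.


T_test = 359.15 K, T_serv = 300.15 K
Ea/R = 63 / 0.008314 = 7577.58
AF = exp(7577.58 * (1/300.15 - 1/359.15))
= 63.26

63.26


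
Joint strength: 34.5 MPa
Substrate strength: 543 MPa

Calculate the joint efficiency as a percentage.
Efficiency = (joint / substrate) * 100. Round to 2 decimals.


Efficiency = (34.5 / 543) * 100 = 6.35%

6.35


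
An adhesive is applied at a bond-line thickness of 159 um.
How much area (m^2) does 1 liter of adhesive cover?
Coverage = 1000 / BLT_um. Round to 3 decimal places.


Coverage = 1000 / 159 = 6.289 m^2

6.289


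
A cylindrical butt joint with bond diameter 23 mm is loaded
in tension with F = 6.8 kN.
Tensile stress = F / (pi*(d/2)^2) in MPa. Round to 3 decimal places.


Area = pi * (23/2)^2 = 415.4756 mm^2
Stress = 6.8*1000 / 415.4756
= 16.367 MPa

16.367


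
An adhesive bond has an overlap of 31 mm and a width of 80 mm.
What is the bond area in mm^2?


Bond area = overlap * width
= 31 * 80
= 2480 mm^2

2480


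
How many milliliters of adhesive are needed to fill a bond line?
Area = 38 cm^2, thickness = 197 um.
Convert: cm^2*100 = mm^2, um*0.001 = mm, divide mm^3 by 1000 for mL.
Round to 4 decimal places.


= (38 * 100) * (197 * 0.001) / 1000
= 0.7486 mL

0.7486


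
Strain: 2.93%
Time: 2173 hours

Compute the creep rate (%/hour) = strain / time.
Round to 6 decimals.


Creep rate = 2.93 / 2173
= 0.001348 %/h

0.001348


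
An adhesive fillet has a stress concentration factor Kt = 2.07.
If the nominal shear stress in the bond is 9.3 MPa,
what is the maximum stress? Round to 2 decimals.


Max stress = 9.3 * 2.07 = 19.25 MPa

19.25


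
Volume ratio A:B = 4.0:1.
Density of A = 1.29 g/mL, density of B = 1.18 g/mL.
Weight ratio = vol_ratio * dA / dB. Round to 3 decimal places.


Wt ratio = 4.0 * 1.29 / 1.18
= 4.373

4.373


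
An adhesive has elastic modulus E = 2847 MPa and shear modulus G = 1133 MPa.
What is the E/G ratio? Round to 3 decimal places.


E/G = 2847 / 1133 = 2.513

2.513


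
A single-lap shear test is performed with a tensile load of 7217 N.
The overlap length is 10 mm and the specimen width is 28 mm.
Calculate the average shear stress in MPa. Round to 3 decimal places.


Shear stress = F / (overlap * width)
= 7217 / (10 * 28)
= 7217 / 280
= 25.775 MPa

25.775


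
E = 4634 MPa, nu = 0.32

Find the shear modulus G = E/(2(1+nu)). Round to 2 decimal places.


G = 4634 / (2 * 1.32)
= 1755.30 MPa

1755.30


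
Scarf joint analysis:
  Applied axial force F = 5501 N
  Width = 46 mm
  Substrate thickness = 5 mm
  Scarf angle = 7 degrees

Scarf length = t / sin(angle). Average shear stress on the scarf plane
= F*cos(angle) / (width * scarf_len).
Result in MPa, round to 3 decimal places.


Scarf length = 5 / sin(7 deg) = 41.0275 mm
cos(7 deg) = 0.992546
Shear = 5501 * 0.992546 / (46 * 41.0275)
= 2.893 MPa

2.893


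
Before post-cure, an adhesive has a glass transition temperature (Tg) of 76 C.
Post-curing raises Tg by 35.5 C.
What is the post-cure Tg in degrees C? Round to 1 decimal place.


Tg_post = Tg_base + delta_Tg
= 76 + 35.5
= 111.5 C

111.5


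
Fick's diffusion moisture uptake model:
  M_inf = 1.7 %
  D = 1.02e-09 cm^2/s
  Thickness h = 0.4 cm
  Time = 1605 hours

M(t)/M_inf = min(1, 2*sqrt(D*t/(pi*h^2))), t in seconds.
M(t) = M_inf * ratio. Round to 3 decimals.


t_sec = 1605 * 3600 = 5778000
ratio = 2*sqrt(1.02e-09*5778000/(pi*0.4^2))
= min(1, 0.216563)
= 0.216563
M(t) = 1.7 * 0.216563 = 0.368 %

0.368


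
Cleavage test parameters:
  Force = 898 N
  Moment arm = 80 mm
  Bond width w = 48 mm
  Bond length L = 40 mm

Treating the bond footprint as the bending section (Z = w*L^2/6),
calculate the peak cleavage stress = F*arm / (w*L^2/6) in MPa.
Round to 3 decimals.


M = 898 * 80 = 71840 N*mm
Z = 48 * 40^2 / 6 = 76800 / 6 mm^3
sigma = M / Z = 6 * 71840 / 76800 = 431040 / 76800
= 5.613 MPa

5.613


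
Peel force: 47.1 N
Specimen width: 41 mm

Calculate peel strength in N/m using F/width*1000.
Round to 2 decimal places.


Peel strength = 47.1 / 41 * 1000 = 1148.78 N/m

1148.78


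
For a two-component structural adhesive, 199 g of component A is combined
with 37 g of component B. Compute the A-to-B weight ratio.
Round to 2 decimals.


Weight ratio A:B = 199 / 37
= 5.38

5.38


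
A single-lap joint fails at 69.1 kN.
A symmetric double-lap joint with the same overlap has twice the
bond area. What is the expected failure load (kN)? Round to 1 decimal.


Double-lap load = 2 * 69.1 = 138.2 kN

138.2


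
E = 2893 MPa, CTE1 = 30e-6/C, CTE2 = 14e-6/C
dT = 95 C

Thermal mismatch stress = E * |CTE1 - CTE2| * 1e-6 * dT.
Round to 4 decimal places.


= 2893 * 16e-6 * 95
= 4.3974 MPa

4.3974


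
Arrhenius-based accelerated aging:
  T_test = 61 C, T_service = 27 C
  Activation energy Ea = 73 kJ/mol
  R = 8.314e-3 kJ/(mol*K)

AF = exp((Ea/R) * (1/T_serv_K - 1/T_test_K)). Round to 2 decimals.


T_test_K = 334.15, T_serv_K = 300.15
AF = exp((73/8.314e-3) * (1/300.15 - 1/334.15))
= 19.62

19.62


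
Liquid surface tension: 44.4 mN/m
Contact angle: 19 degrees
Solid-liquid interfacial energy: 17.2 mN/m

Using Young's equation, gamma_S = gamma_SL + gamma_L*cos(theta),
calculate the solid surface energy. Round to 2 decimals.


gamma_S = 17.2 + 44.4 * cos(19)
= 59.18 mN/m

59.18


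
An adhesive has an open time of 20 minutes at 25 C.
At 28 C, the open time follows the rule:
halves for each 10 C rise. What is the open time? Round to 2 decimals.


Factor = 2^((28-25)/10) = 1.2311
Open time = 20 / 1.2311 = 16.25 min

16.25


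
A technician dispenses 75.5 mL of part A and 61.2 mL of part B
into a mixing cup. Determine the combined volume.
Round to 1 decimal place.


Combined volume = 75.5 + 61.2
= 136.7 mL

136.7


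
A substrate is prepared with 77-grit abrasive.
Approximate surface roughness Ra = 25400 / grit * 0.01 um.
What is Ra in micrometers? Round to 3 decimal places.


Ra = 25400 / 77 * 0.01 = 3.299 um

3.299


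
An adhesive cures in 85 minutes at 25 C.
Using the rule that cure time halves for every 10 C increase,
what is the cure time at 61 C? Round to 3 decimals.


Factor = 2^((61 - 25) / 10) = 12.1257
Cure time = 85 / 12.1257
= 7.010 minutes

7.010


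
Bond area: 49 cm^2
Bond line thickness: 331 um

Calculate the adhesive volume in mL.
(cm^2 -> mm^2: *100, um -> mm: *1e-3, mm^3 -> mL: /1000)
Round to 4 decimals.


V = 49*100 * 331*1e-3 / 1000
= 1.6219 mL

1.6219


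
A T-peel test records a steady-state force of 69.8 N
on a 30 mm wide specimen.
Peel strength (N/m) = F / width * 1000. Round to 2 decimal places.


Peel strength = 69.8 / 30 * 1000
= 2326.67 N/m

2326.67


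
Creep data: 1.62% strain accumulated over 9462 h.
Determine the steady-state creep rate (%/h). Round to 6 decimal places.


Rate = 1.62 / 9462 = 0.000171 %/h

0.000171


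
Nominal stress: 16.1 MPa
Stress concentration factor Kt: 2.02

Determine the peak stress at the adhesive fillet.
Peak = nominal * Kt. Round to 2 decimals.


Peak stress = 16.1 * 2.02
= 32.52 MPa

32.52


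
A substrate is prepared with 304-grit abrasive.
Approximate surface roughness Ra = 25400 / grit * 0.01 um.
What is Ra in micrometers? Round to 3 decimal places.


Ra = 25400 / 304 * 0.01 = 0.836 um

0.836


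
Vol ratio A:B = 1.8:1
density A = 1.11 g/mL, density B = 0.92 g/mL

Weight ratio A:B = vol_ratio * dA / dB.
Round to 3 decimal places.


Weight ratio = 1.8 * 1.11 / 0.92
= 2.172

2.172


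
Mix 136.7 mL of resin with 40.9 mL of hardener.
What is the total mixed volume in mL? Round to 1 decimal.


Total = 136.7 + 40.9 = 177.6 mL

177.6


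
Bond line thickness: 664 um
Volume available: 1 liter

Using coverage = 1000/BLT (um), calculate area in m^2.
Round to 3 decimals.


1 L = 1e6 mm^3, thickness = 664 um = 0.664 mm
Area = 1e6 / 0.664 mm^2 = (1e6 / 0.664) / 1e6 m^2 = 1000 / 664 m^2
= 1.506 m^2

1.506


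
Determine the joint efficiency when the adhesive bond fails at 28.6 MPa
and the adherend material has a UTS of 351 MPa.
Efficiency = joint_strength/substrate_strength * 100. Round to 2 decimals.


Joint efficiency = 28.6 / 351 * 100
= 8.15%

8.15


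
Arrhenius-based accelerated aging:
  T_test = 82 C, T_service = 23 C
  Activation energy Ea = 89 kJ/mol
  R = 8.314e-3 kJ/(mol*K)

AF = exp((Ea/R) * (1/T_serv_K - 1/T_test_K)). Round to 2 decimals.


T_test_K = 355.15, T_serv_K = 296.15
AF = exp((89/8.314e-3) * (1/296.15 - 1/355.15))
= 405.43

405.43


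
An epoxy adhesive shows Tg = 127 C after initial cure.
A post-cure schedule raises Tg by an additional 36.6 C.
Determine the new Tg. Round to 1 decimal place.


New Tg = 127 + 36.6
= 163.6 C

163.6


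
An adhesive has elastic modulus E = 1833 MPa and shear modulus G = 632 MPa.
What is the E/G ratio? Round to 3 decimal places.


E/G = 1833 / 632 = 2.900

2.900


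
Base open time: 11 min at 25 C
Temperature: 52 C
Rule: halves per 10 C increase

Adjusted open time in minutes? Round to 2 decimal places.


Acceleration = 2^((52-25)/10) = 6.4980
Open time = 11 / 6.4980 = 1.69 min

1.69


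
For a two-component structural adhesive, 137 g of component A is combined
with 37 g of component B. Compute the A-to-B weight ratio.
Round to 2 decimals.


Weight ratio A:B = 137 / 37
= 3.70

3.70


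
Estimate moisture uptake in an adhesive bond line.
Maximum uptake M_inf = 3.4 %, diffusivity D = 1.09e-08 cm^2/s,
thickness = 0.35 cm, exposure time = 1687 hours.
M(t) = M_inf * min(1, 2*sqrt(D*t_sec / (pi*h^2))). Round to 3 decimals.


Convert time: 1687 h = 6073200 s
ratio = min(1, 2*sqrt(1.09e-08*6073200/(pi*0.35^2)))
= 0.829486
M(t) = 3.4 * 0.829486 = 2.820%

2.820


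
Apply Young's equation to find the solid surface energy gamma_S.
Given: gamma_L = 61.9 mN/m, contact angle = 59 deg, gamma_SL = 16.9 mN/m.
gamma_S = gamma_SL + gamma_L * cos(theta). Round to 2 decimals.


theta_rad = 59 * pi/180 = 1.029744
gamma_S = 16.9 + 61.9 * cos(1.029744)
= 48.78 mN/m

48.78


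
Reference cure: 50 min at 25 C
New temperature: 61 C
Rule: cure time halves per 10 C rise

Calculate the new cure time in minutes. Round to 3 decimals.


factor = 2^((61-25)/10) = 12.1257
t_new = 50 / 12.1257 = 4.123 min

4.123


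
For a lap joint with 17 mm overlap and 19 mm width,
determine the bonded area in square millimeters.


Area = 17 * 19 = 323 mm^2

323


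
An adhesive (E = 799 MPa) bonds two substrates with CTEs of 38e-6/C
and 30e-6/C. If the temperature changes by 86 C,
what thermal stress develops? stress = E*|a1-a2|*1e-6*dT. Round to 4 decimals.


Stress = 799 * |38 - 30| * 1e-6 * 86
= 0.5497 MPa

0.5497


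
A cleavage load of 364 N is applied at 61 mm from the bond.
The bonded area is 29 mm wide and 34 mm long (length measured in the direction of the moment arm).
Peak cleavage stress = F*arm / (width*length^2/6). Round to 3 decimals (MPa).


Moment = 364 * 61 = 22204 N*mm
Section modulus = 29 * 1156 / 6 = 33524 / 6 mm^3
Stress = 22204 / (33524 / 6) = 133224 / 33524
= 3.974 MPa

3.974
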